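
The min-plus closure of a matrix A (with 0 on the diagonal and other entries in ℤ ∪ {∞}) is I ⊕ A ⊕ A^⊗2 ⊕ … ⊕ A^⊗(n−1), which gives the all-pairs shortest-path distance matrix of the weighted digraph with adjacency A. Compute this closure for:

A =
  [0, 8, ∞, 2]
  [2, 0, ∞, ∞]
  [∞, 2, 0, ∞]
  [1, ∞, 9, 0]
Closure =
  [0, 8, 11, 2]
  [2, 0, 13, 4]
  [4, 2, 0, 6]
  [1, 9, 9, 0]

This is the Floyd-Warshall all-pairs shortest-path computation. For each intermediate vertex k = 0, 1, …, 3, update dist[i][j] ← min(dist[i][j], dist[i][k] + dist[k][j]). The final matrix gives, for each (i, j), the minimum total weight of any directed path from i to j (possibly empty when i = j).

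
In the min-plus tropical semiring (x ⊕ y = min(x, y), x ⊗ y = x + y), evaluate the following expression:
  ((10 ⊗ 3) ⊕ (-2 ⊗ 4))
((10 ⊗ 3) ⊕ (-2 ⊗ 4)) = 2

Expand innermost to outermost. Recall ⊕ takes the minimum of its arguments and ⊗ takes their sum. Working out the expression ((10 ⊗ 3) ⊕ (-2 ⊗ 4)) gives 2.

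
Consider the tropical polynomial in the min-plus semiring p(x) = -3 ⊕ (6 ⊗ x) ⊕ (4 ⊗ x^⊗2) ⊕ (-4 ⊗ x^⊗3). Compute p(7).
p(7) = -3

A tropical monomial a ⊗ x^⊗i evaluates to a + i · x. Evaluating each term at x = 7:
  Term 0 contributes -3 + 0 · 7 = -3
  Term 1 contributes 6 + 1 · 7 = 13
  Term 2 contributes 4 + 2 · 7 = 18
  Term 3 contributes -4 + 3 · 7 = 17
p(7) = ⊕ of these = min[-3, 13, 18, 17] = -3.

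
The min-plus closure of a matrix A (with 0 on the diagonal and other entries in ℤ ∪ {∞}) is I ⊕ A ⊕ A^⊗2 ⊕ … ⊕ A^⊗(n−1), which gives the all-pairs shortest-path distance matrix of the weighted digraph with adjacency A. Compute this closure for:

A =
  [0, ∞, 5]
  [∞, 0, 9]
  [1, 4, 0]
Closure =
  [0, 9, 5]
  [10, 0, 9]
  [1, 4, 0]

This is the Floyd-Warshall all-pairs shortest-path computation. For each intermediate vertex k = 0, 1, …, 2, update dist[i][j] ← min(dist[i][j], dist[i][k] + dist[k][j]). The final matrix gives, for each (i, j), the minimum total weight of any directed path from i to j (possibly empty when i = j).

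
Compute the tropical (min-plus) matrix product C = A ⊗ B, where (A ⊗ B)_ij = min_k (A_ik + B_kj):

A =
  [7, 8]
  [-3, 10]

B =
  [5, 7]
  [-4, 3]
A ⊗ B =
  [4, 11]
  [2, 4]

Apply the min-plus product entry-by-entry:
  C[0][0] = min over k of (A[0][0] + B[0][0] = 7 + 5 = 12, A[0][1] + B[1][0] = 8 + -4 = 4) = 4 (attained at k = 1)
  C[0][1] = min over k of (A[0][0] + B[0][1] = 7 + 7 = 14, A[0][1] + B[1][1] = 8 + 3 = 11) = 11 (attained at k = 1)
  C[1][0] = min over k of (A[1][0] + B[0][0] = -3 + 5 = 2, A[1][1] + B[1][0] = 10 + -4 = 6) = 2 (attained at k = 0)
  C[1][1] = min over k of (A[1][0] + B[0][1] = -3 + 7 = 4, A[1][1] + B[1][1] = 10 + 3 = 13) = 4 (attained at k = 0)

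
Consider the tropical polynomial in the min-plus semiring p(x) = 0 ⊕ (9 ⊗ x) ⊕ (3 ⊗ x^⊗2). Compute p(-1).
p(-1) = 0

A tropical monomial a ⊗ x^⊗i evaluates to a + i · x. Evaluating each term at x = -1:
  Term 0 contributes 0 + 0 · -1 = 0
  Term 1 contributes 9 + 1 · -1 = 8
  Term 2 contributes 3 + 2 · -1 = 1
p(-1) = ⊕ of these = min[0, 8, 1] = 0.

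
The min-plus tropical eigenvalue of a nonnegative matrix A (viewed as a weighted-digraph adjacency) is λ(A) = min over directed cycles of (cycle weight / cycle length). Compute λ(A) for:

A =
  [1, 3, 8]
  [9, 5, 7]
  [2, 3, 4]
λ(A) = 1

Enumerate directed cycles and compute their means (weight / length). Sample:
  cycle 0 → 0: weight = 1, length = 1, mean = 1/1 ≈ 1.000
  cycle 1 → 1: weight = 5, length = 1, mean = 5/1 ≈ 5.000
  cycle 2 → 2: weight = 4, length = 1, mean = 4/1 ≈ 4.000
  cycle 0 → 1 → 0: weight = 12, length = 2, mean = 12/2 ≈ 6.000
  cycle 0 → 2 → 0: weight = 10, length = 2, mean = 10/2 ≈ 5.000
  cycle 1 → 0 → 1: weight = 12, length = 2, mean = 12/2 ≈ 6.000
Minimum mean = 1.000, attained e.g. along the cycle 0 → 0 with weight 1 and length 1. So λ(A) = 1/1 = 1.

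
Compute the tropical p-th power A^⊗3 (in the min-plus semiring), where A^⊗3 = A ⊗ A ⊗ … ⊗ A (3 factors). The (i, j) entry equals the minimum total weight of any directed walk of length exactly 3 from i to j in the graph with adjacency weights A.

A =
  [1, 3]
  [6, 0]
A^⊗3 =
  [3, 3]
  [6, 0]

Each entry (A^⊗3)_ij equals the minimum over all length-3 walks i = v_0 → v_1 → … → v_3 = j of Σ_t A[v_t][v_{t+1}]. For example, for (i, j) = (0, 1) we minimise over 4 possible intermediate vertex sequences; the minimum is 3, attained along the walk 0 → 1 → 1 → 1.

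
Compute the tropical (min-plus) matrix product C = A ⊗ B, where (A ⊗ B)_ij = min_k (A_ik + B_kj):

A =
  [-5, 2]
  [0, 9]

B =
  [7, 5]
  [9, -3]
A ⊗ B =
  [2, -1]
  [7, 5]

Apply the min-plus product entry-by-entry:
  C[0][0] = min over k of (A[0][0] + B[0][0] = -5 + 7 = 2, A[0][1] + B[1][0] = 2 + 9 = 11) = 2 (attained at k = 0)
  C[0][1] = min over k of (A[0][0] + B[0][1] = -5 + 5 = 0, A[0][1] + B[1][1] = 2 + -3 = -1) = -1 (attained at k = 1)
  C[1][0] = min over k of (A[1][0] + B[0][0] = 0 + 7 = 7, A[1][1] + B[1][0] = 9 + 9 = 18) = 7 (attained at k = 0)
  C[1][1] = min over k of (A[1][0] + B[0][1] = 0 + 5 = 5, A[1][1] + B[1][1] = 9 + -3 = 6) = 5 (attained at k = 0)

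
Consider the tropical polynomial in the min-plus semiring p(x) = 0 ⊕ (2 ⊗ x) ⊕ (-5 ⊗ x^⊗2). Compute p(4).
p(4) = 0

A tropical monomial a ⊗ x^⊗i evaluates to a + i · x. Evaluating each term at x = 4:
  Term 0 contributes 0 + 0 · 4 = 0
  Term 1 contributes 2 + 1 · 4 = 6
  Term 2 contributes -5 + 2 · 4 = 3
p(4) = ⊕ of these = min[0, 6, 3] = 0.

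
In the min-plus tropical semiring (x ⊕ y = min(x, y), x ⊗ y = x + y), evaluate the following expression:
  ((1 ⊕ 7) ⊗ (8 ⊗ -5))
((1 ⊕ 7) ⊗ (8 ⊗ -5)) = 4

Expand innermost to outermost. Recall ⊕ takes the minimum of its arguments and ⊗ takes their sum. Working out the expression ((1 ⊕ 7) ⊗ (8 ⊗ -5)) gives 4.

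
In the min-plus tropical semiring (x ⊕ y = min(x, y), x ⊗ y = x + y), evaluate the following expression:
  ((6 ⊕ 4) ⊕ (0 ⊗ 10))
((6 ⊕ 4) ⊕ (0 ⊗ 10)) = 4

Expand innermost to outermost. Recall ⊕ takes the minimum of its arguments and ⊗ takes their sum. Working out the expression ((6 ⊕ 4) ⊕ (0 ⊗ 10)) gives 4.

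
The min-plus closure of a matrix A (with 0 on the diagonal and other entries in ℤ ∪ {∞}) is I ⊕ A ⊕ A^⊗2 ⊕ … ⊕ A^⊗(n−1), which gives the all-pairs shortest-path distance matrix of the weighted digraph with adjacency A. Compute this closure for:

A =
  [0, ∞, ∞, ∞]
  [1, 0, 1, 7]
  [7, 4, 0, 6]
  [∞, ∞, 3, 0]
Closure =
  [0, ∞, ∞, ∞]
  [1, 0, 1, 7]
  [5, 4, 0, 6]
  [8, 7, 3, 0]

This is the Floyd-Warshall all-pairs shortest-path computation. For each intermediate vertex k = 0, 1, …, 3, update dist[i][j] ← min(dist[i][j], dist[i][k] + dist[k][j]). The final matrix gives, for each (i, j), the minimum total weight of any directed path from i to j (possibly empty when i = j).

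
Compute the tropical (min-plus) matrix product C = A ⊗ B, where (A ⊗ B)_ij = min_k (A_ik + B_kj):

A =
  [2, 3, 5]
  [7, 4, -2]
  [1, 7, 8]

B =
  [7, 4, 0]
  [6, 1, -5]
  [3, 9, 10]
A ⊗ B =
  [8, 4, -2]
  [1, 5, -1]
  [8, 5, 1]

Apply the min-plus product entry-by-entry:
  C[0][0] = min over k of (A[0][0] + B[0][0] = 2 + 7 = 9, A[0][1] + B[1][0] = 3 + 6 = 9, A[0][2] + B[2][0] = 5 + 3 = 8) = 8 (attained at k = 2)
  C[0][1] = min over k of (A[0][0] + B[0][1] = 2 + 4 = 6, A[0][1] + B[1][1] = 3 + 1 = 4, A[0][2] + B[2][1] = 5 + 9 = 14) = 4 (attained at k = 1)
  C[0][2] = min over k of (A[0][0] + B[0][2] = 2 + 0 = 2, A[0][1] + B[1][2] = 3 + -5 = -2, A[0][2] + B[2][2] = 5 + 10 = 15) = -2 (attained at k = 1)
  C[1][0] = min over k of (A[1][0] + B[0][0] = 7 + 7 = 14, A[1][1] + B[1][0] = 4 + 6 = 10, A[1][2] + B[2][0] = -2 + 3 = 1) = 1 (attained at k = 2)
  C[1][1] = min over k of (A[1][0] + B[0][1] = 7 + 4 = 11, A[1][1] + B[1][1] = 4 + 1 = 5, A[1][2] + B[2][1] = -2 + 9 = 7) = 5 (attained at k = 1)
  C[1][2] = min over k of (A[1][0] + B[0][2] = 7 + 0 = 7, A[1][1] + B[1][2] = 4 + -5 = -1, A[1][2] + B[2][2] = -2 + 10 = 8) = -1 (attained at k = 1)
  C[2][0] = min over k of (A[2][0] + B[0][0] = 1 + 7 = 8, A[2][1] + B[1][0] = 7 + 6 = 13, A[2][2] + B[2][0] = 8 + 3 = 11) = 8 (attained at k = 0)
  C[2][1] = min over k of (A[2][0] + B[0][1] = 1 + 4 = 5, A[2][1] + B[1][1] = 7 + 1 = 8, A[2][2] + B[2][1] = 8 + 9 = 17) = 5 (attained at k = 0)
  C[2][2] = min over k of (A[2][0] + B[0][2] = 1 + 0 = 1, A[2][1] + B[1][2] = 7 + -5 = 2, A[2][2] + B[2][2] = 8 + 10 = 18) = 1 (attained at k = 0)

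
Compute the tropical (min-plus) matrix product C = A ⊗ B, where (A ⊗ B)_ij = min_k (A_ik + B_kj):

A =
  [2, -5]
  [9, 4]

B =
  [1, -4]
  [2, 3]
A ⊗ B =
  [-3, -2]
  [6, 5]

Apply the min-plus product entry-by-entry:
  C[0][0] = min over k of (A[0][0] + B[0][0] = 2 + 1 = 3, A[0][1] + B[1][0] = -5 + 2 = -3) = -3 (attained at k = 1)
  C[0][1] = min over k of (A[0][0] + B[0][1] = 2 + -4 = -2, A[0][1] + B[1][1] = -5 + 3 = -2) = -2 (attained at k = 0)
  C[1][0] = min over k of (A[1][0] + B[0][0] = 9 + 1 = 10, A[1][1] + B[1][0] = 4 + 2 = 6) = 6 (attained at k = 1)
  C[1][1] = min over k of (A[1][0] + B[0][1] = 9 + -4 = 5, A[1][1] + B[1][1] = 4 + 3 = 7) = 5 (attained at k = 0)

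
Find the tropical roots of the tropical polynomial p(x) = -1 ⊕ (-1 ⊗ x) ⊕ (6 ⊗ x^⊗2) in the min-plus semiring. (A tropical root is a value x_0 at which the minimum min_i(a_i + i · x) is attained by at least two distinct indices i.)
Roots: {-7, 0}

Each tropical root is a break point of the lower envelope of the lines y = a_i + i · x (there are 3 lines, with slopes 0, 1, ..., 2). Only the lines that attain the minimum somewhere contribute to roots; other lines are dominated. Here the surviving (envelope) indices are i = 2, i = 1, i = 0.
Intersections between consecutive envelope lines give the roots: for adjacent envelope indices i < j the intersection is x = (a_i − a_j) / (j − i). Reading off the sorted break points: {-7, 0}.
Verification: at each break x_0, at least two indices attain the minimum of min_i(a_i + i · x_0).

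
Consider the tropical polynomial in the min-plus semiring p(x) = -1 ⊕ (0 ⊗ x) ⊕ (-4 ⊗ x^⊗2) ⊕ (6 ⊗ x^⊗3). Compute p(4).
p(4) = -1

A tropical monomial a ⊗ x^⊗i evaluates to a + i · x. Evaluating each term at x = 4:
  Term 0 contributes -1 + 0 · 4 = -1
  Term 1 contributes 0 + 1 · 4 = 4
  Term 2 contributes -4 + 2 · 4 = 4
  Term 3 contributes 6 + 3 · 4 = 18
p(4) = ⊕ of these = min[-1, 4, 4, 18] = -1.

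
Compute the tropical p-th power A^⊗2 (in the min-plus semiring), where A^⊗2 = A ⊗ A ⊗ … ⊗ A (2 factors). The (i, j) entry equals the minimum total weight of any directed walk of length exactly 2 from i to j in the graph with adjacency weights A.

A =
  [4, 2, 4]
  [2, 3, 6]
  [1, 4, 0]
A^⊗2 =
  [4, 5, 4]
  [5, 4, 6]
  [1, 3, 0]

Each entry (A^⊗2)_ij equals the minimum over all length-2 walks i = v_0 → v_1 → … → v_2 = j of Σ_t A[v_t][v_{t+1}]. For example, for (i, j) = (0, 2) we minimise over 3 possible intermediate vertex sequences; the minimum is 4, attained along the walk 0 → 2 → 2.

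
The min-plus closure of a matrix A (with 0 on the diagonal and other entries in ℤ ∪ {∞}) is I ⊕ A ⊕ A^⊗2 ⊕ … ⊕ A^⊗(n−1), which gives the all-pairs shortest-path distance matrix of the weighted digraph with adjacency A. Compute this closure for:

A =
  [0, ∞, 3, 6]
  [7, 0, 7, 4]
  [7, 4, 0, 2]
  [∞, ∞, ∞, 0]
Closure =
  [0, 7, 3, 5]
  [7, 0, 7, 4]
  [7, 4, 0, 2]
  [∞, ∞, ∞, 0]

This is the Floyd-Warshall all-pairs shortest-path computation. For each intermediate vertex k = 0, 1, …, 3, update dist[i][j] ← min(dist[i][j], dist[i][k] + dist[k][j]). The final matrix gives, for each (i, j), the minimum total weight of any directed path from i to j (possibly empty when i = j).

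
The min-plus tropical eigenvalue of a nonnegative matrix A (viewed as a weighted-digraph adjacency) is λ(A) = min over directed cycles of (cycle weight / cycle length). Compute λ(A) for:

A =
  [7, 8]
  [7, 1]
λ(A) = 1

Enumerate directed cycles and compute their means (weight / length). Sample:
  cycle 0 → 0: weight = 7, length = 1, mean = 7/1 ≈ 7.000
  cycle 1 → 1: weight = 1, length = 1, mean = 1/1 ≈ 1.000
  cycle 0 → 1 → 0: weight = 15, length = 2, mean = 15/2 ≈ 7.500
  cycle 1 → 0 → 1: weight = 15, length = 2, mean = 15/2 ≈ 7.500
Minimum mean = 1.000, attained e.g. along the cycle 1 → 1 with weight 1 and length 1. So λ(A) = 1/1 = 1.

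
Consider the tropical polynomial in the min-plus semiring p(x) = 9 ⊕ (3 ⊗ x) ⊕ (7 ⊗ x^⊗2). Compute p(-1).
p(-1) = 2

A tropical monomial a ⊗ x^⊗i evaluates to a + i · x. Evaluating each term at x = -1:
  Term 0 contributes 9 + 0 · -1 = 9
  Term 1 contributes 3 + 1 · -1 = 2
  Term 2 contributes 7 + 2 · -1 = 5
p(-1) = ⊕ of these = min[9, 2, 5] = 2.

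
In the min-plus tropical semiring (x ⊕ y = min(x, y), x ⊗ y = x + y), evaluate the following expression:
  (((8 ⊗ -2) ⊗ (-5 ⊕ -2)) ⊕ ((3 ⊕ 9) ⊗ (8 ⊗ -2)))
(((8 ⊗ -2) ⊗ (-5 ⊕ -2)) ⊕ ((3 ⊕ 9) ⊗ (8 ⊗ -2))) = 1

Expand innermost to outermost. Recall ⊕ takes the minimum of its arguments and ⊗ takes their sum. Working out the expression (((8 ⊗ -2) ⊗ (-5 ⊕ -2)) ⊕ ((3 ⊕ 9) ⊗ (8 ⊗ -2))) gives 1.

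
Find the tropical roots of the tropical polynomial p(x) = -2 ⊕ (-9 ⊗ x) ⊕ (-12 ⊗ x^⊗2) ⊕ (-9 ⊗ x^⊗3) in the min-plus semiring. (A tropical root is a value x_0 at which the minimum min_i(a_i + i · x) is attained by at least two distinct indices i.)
Roots: {-3, 3, 7}

Each tropical root is a break point of the lower envelope of the lines y = a_i + i · x (there are 4 lines, with slopes 0, 1, ..., 3). Only the lines that attain the minimum somewhere contribute to roots; other lines are dominated. Here the surviving (envelope) indices are i = 3, i = 2, i = 1, i = 0.
Intersections between consecutive envelope lines give the roots: for adjacent envelope indices i < j the intersection is x = (a_i − a_j) / (j − i). Reading off the sorted break points: {-3, 3, 7}.
Verification: at each break x_0, at least two indices attain the minimum of min_i(a_i + i · x_0).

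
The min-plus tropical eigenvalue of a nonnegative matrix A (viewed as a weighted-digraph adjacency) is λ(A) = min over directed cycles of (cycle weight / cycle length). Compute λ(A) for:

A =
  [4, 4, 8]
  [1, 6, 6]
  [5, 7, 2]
λ(A) = 2

Enumerate directed cycles and compute their means (weight / length). Sample:
  cycle 0 → 0: weight = 4, length = 1, mean = 4/1 ≈ 4.000
  cycle 1 → 1: weight = 6, length = 1, mean = 6/1 ≈ 6.000
  cycle 2 → 2: weight = 2, length = 1, mean = 2/1 ≈ 2.000
  cycle 0 → 1 → 0: weight = 5, length = 2, mean = 5/2 ≈ 2.500
  cycle 0 → 2 → 0: weight = 13, length = 2, mean = 13/2 ≈ 6.500
  cycle 1 → 0 → 1: weight = 5, length = 2, mean = 5/2 ≈ 2.500
Minimum mean = 2.000, attained e.g. along the cycle 2 → 2 with weight 2 and length 1. So λ(A) = 2/1 = 2.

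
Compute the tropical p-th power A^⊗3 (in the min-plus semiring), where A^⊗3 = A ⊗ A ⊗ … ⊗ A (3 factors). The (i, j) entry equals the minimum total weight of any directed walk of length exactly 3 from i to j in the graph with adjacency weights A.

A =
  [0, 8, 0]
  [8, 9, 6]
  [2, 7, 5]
A^⊗3 =
  [0, 7, 0]
  [8, 15, 8]
  [2, 9, 2]

Each entry (A^⊗3)_ij equals the minimum over all length-3 walks i = v_0 → v_1 → … → v_3 = j of Σ_t A[v_t][v_{t+1}]. For example, for (i, j) = (0, 2) we minimise over 9 possible intermediate vertex sequences; the minimum is 0, attained along the walk 0 → 0 → 0 → 2.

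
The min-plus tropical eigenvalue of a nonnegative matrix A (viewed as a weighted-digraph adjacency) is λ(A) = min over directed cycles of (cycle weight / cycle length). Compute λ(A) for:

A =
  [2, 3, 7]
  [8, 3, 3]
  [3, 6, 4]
λ(A) = 2

Enumerate directed cycles and compute their means (weight / length). Sample:
  cycle 0 → 0: weight = 2, length = 1, mean = 2/1 ≈ 2.000
  cycle 1 → 1: weight = 3, length = 1, mean = 3/1 ≈ 3.000
  cycle 2 → 2: weight = 4, length = 1, mean = 4/1 ≈ 4.000
  cycle 0 → 1 → 0: weight = 11, length = 2, mean = 11/2 ≈ 5.500
  cycle 0 → 2 → 0: weight = 10, length = 2, mean = 10/2 ≈ 5.000
  cycle 1 → 0 → 1: weight = 11, length = 2, mean = 11/2 ≈ 5.500
Minimum mean = 2.000, attained e.g. along the cycle 0 → 0 with weight 2 and length 1. So λ(A) = 2/1 = 2.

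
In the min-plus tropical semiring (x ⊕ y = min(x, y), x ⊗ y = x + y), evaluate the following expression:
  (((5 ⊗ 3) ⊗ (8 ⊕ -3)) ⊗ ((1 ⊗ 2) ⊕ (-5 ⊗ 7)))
(((5 ⊗ 3) ⊗ (8 ⊕ -3)) ⊗ ((1 ⊗ 2) ⊕ (-5 ⊗ 7))) = 7

Expand innermost to outermost. Recall ⊕ takes the minimum of its arguments and ⊗ takes their sum. Working out the expression (((5 ⊗ 3) ⊗ (8 ⊕ -3)) ⊗ ((1 ⊗ 2) ⊕ (-5 ⊗ 7))) gives 7.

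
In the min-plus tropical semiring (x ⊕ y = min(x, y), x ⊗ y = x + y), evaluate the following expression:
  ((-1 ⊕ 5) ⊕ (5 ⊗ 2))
((-1 ⊕ 5) ⊕ (5 ⊗ 2)) = -1

Expand innermost to outermost. Recall ⊕ takes the minimum of its arguments and ⊗ takes their sum. Working out the expression ((-1 ⊕ 5) ⊕ (5 ⊗ 2)) gives -1.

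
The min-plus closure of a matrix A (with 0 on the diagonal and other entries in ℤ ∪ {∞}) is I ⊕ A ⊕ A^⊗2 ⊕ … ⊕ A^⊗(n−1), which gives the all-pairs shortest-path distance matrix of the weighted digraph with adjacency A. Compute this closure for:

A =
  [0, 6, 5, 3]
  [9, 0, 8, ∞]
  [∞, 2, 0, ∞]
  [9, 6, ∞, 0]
Closure =
  [0, 6, 5, 3]
  [9, 0, 8, 12]
  [11, 2, 0, 14]
  [9, 6, 14, 0]

This is the Floyd-Warshall all-pairs shortest-path computation. For each intermediate vertex k = 0, 1, …, 3, update dist[i][j] ← min(dist[i][j], dist[i][k] + dist[k][j]). The final matrix gives, for each (i, j), the minimum total weight of any directed path from i to j (possibly empty when i = j).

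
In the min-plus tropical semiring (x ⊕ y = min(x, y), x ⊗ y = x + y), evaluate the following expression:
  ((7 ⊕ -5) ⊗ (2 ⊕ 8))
((7 ⊕ -5) ⊗ (2 ⊕ 8)) = -3

Expand innermost to outermost. Recall ⊕ takes the minimum of its arguments and ⊗ takes their sum. Working out the expression ((7 ⊕ -5) ⊗ (2 ⊕ 8)) gives -3.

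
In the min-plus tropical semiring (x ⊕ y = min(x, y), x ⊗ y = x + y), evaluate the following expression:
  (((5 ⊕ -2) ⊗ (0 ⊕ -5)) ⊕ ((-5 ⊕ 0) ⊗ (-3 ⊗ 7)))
(((5 ⊕ -2) ⊗ (0 ⊕ -5)) ⊕ ((-5 ⊕ 0) ⊗ (-3 ⊗ 7))) = -7

Expand innermost to outermost. Recall ⊕ takes the minimum of its arguments and ⊗ takes their sum. Working out the expression (((5 ⊕ -2) ⊗ (0 ⊕ -5)) ⊕ ((-5 ⊕ 0) ⊗ (-3 ⊗ 7))) gives -7.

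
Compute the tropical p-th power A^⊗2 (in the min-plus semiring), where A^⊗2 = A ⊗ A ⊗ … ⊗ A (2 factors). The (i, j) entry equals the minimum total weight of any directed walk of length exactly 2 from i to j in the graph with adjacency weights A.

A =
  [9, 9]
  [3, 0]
A^⊗2 =
  [12, 9]
  [3, 0]

Each entry (A^⊗2)_ij equals the minimum over all length-2 walks i = v_0 → v_1 → … → v_2 = j of Σ_t A[v_t][v_{t+1}]. For example, for (i, j) = (0, 1) we minimise over 2 possible intermediate vertex sequences; the minimum is 9, attained along the walk 0 → 1 → 1.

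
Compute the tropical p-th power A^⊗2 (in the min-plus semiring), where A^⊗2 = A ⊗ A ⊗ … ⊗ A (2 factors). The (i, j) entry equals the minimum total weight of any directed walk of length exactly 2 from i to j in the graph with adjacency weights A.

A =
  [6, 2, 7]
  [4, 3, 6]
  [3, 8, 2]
A^⊗2 =
  [6, 5, 8]
  [7, 6, 8]
  [5, 5, 4]

Each entry (A^⊗2)_ij equals the minimum over all length-2 walks i = v_0 → v_1 → … → v_2 = j of Σ_t A[v_t][v_{t+1}]. For example, for (i, j) = (0, 2) we minimise over 3 possible intermediate vertex sequences; the minimum is 8, attained along the walk 0 → 1 → 2.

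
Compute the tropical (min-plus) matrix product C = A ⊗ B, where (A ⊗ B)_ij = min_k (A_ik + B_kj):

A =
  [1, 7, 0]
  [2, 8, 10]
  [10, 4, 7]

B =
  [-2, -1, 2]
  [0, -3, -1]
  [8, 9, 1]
A ⊗ B =
  [-1, 0, 1]
  [0, 1, 4]
  [4, 1, 3]

Apply the min-plus product entry-by-entry:
  C[0][0] = min over k of (A[0][0] + B[0][0] = 1 + -2 = -1, A[0][1] + B[1][0] = 7 + 0 = 7, A[0][2] + B[2][0] = 0 + 8 = 8) = -1 (attained at k = 0)
  C[0][1] = min over k of (A[0][0] + B[0][1] = 1 + -1 = 0, A[0][1] + B[1][1] = 7 + -3 = 4, A[0][2] + B[2][1] = 0 + 9 = 9) = 0 (attained at k = 0)
  C[0][2] = min over k of (A[0][0] + B[0][2] = 1 + 2 = 3, A[0][1] + B[1][2] = 7 + -1 = 6, A[0][2] + B[2][2] = 0 + 1 = 1) = 1 (attained at k = 2)
  C[1][0] = min over k of (A[1][0] + B[0][0] = 2 + -2 = 0, A[1][1] + B[1][0] = 8 + 0 = 8, A[1][2] + B[2][0] = 10 + 8 = 18) = 0 (attained at k = 0)
  C[1][1] = min over k of (A[1][0] + B[0][1] = 2 + -1 = 1, A[1][1] + B[1][1] = 8 + -3 = 5, A[1][2] + B[2][1] = 10 + 9 = 19) = 1 (attained at k = 0)
  C[1][2] = min over k of (A[1][0] + B[0][2] = 2 + 2 = 4, A[1][1] + B[1][2] = 8 + -1 = 7, A[1][2] + B[2][2] = 10 + 1 = 11) = 4 (attained at k = 0)
  C[2][0] = min over k of (A[2][0] + B[0][0] = 10 + -2 = 8, A[2][1] + B[1][0] = 4 + 0 = 4, A[2][2] + B[2][0] = 7 + 8 = 15) = 4 (attained at k = 1)
  C[2][1] = min over k of (A[2][0] + B[0][1] = 10 + -1 = 9, A[2][1] + B[1][1] = 4 + -3 = 1, A[2][2] + B[2][1] = 7 + 9 = 16) = 1 (attained at k = 1)
  C[2][2] = min over k of (A[2][0] + B[0][2] = 10 + 2 = 12, A[2][1] + B[1][2] = 4 + -1 = 3, A[2][2] + B[2][2] = 7 + 1 = 8) = 3 (attained at k = 1)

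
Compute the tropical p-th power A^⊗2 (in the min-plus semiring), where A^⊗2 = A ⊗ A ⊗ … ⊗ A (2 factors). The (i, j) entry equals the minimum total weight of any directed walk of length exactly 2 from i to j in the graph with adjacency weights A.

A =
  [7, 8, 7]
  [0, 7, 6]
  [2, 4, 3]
A^⊗2 =
  [8, 11, 10]
  [7, 8, 7]
  [4, 7, 6]

Each entry (A^⊗2)_ij equals the minimum over all length-2 walks i = v_0 → v_1 → … → v_2 = j of Σ_t A[v_t][v_{t+1}]. For example, for (i, j) = (0, 2) we minimise over 3 possible intermediate vertex sequences; the minimum is 10, attained along the walk 0 → 2 → 2.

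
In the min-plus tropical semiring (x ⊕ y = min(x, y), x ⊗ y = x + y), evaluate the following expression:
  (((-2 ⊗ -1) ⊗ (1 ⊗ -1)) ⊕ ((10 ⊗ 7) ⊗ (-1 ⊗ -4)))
(((-2 ⊗ -1) ⊗ (1 ⊗ -1)) ⊕ ((10 ⊗ 7) ⊗ (-1 ⊗ -4))) = -3

Expand innermost to outermost. Recall ⊕ takes the minimum of its arguments and ⊗ takes their sum. Working out the expression (((-2 ⊗ -1) ⊗ (1 ⊗ -1)) ⊕ ((10 ⊗ 7) ⊗ (-1 ⊗ -4))) gives -3.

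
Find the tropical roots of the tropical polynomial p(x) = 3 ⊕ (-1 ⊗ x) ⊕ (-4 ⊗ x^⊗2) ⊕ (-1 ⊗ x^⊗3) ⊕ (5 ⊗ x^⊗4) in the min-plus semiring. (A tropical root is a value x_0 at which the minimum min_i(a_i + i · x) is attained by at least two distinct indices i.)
Roots: {-6, -3, 3, 4}

Each tropical root is a break point of the lower envelope of the lines y = a_i + i · x (there are 5 lines, with slopes 0, 1, ..., 4). Only the lines that attain the minimum somewhere contribute to roots; other lines are dominated. Here the surviving (envelope) indices are i = 4, i = 3, i = 2, i = 1, i = 0.
Intersections between consecutive envelope lines give the roots: for adjacent envelope indices i < j the intersection is x = (a_i − a_j) / (j − i). Reading off the sorted break points: {-6, -3, 3, 4}.
Verification: at each break x_0, at least two indices attain the minimum of min_i(a_i + i · x_0).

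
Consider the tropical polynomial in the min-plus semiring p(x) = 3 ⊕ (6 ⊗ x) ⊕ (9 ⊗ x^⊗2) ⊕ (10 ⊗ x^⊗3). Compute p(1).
p(1) = 3

A tropical monomial a ⊗ x^⊗i evaluates to a + i · x. Evaluating each term at x = 1:
  Term 0 contributes 3 + 0 · 1 = 3
  Term 1 contributes 6 + 1 · 1 = 7
  Term 2 contributes 9 + 2 · 1 = 11
  Term 3 contributes 10 + 3 · 1 = 13
p(1) = ⊕ of these = min[3, 7, 11, 13] = 3.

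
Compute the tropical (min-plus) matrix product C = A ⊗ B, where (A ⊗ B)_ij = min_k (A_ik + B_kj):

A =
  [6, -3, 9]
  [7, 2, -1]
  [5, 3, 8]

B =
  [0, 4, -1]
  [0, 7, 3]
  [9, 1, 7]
A ⊗ B =
  [-3, 4, 0]
  [2, 0, 5]
  [3, 9, 4]

Apply the min-plus product entry-by-entry:
  C[0][0] = min over k of (A[0][0] + B[0][0] = 6 + 0 = 6, A[0][1] + B[1][0] = -3 + 0 = -3, A[0][2] + B[2][0] = 9 + 9 = 18) = -3 (attained at k = 1)
  C[0][1] = min over k of (A[0][0] + B[0][1] = 6 + 4 = 10, A[0][1] + B[1][1] = -3 + 7 = 4, A[0][2] + B[2][1] = 9 + 1 = 10) = 4 (attained at k = 1)
  C[0][2] = min over k of (A[0][0] + B[0][2] = 6 + -1 = 5, A[0][1] + B[1][2] = -3 + 3 = 0, A[0][2] + B[2][2] = 9 + 7 = 16) = 0 (attained at k = 1)
  C[1][0] = min over k of (A[1][0] + B[0][0] = 7 + 0 = 7, A[1][1] + B[1][0] = 2 + 0 = 2, A[1][2] + B[2][0] = -1 + 9 = 8) = 2 (attained at k = 1)
  C[1][1] = min over k of (A[1][0] + B[0][1] = 7 + 4 = 11, A[1][1] + B[1][1] = 2 + 7 = 9, A[1][2] + B[2][1] = -1 + 1 = 0) = 0 (attained at k = 2)
  C[1][2] = min over k of (A[1][0] + B[0][2] = 7 + -1 = 6, A[1][1] + B[1][2] = 2 + 3 = 5, A[1][2] + B[2][2] = -1 + 7 = 6) = 5 (attained at k = 1)
  C[2][0] = min over k of (A[2][0] + B[0][0] = 5 + 0 = 5, A[2][1] + B[1][0] = 3 + 0 = 3, A[2][2] + B[2][0] = 8 + 9 = 17) = 3 (attained at k = 1)
  C[2][1] = min over k of (A[2][0] + B[0][1] = 5 + 4 = 9, A[2][1] + B[1][1] = 3 + 7 = 10, A[2][2] + B[2][1] = 8 + 1 = 9) = 9 (attained at k = 0)
  C[2][2] = min over k of (A[2][0] + B[0][2] = 5 + -1 = 4, A[2][1] + B[1][2] = 3 + 3 = 6, A[2][2] + B[2][2] = 8 + 7 = 15) = 4 (attained at k = 0)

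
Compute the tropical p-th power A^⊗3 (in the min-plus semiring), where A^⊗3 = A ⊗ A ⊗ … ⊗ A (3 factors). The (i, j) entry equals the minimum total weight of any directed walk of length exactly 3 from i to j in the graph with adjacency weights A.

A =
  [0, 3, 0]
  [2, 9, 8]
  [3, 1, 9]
A^⊗3 =
  [0, 1, 0]
  [2, 3, 2]
  [3, 4, 3]

Each entry (A^⊗3)_ij equals the minimum over all length-3 walks i = v_0 → v_1 → … → v_3 = j of Σ_t A[v_t][v_{t+1}]. For example, for (i, j) = (0, 2) we minimise over 9 possible intermediate vertex sequences; the minimum is 0, attained along the walk 0 → 0 → 0 → 2.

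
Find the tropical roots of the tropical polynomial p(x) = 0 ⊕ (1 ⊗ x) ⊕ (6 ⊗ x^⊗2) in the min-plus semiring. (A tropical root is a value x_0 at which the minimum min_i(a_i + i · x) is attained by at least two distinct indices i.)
Roots: {-5, -1}

Each tropical root is a break point of the lower envelope of the lines y = a_i + i · x (there are 3 lines, with slopes 0, 1, ..., 2). Only the lines that attain the minimum somewhere contribute to roots; other lines are dominated. Here the surviving (envelope) indices are i = 2, i = 1, i = 0.
Intersections between consecutive envelope lines give the roots: for adjacent envelope indices i < j the intersection is x = (a_i − a_j) / (j − i). Reading off the sorted break points: {-5, -1}.
Verification: at each break x_0, at least two indices attain the minimum of min_i(a_i + i · x_0).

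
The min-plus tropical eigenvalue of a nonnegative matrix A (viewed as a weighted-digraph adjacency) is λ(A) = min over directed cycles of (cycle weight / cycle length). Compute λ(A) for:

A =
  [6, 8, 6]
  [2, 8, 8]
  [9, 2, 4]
λ(A) = 10/3

Enumerate directed cycles and compute their means (weight / length). Sample:
  cycle 0 → 0: weight = 6, length = 1, mean = 6/1 ≈ 6.000
  cycle 1 → 1: weight = 8, length = 1, mean = 8/1 ≈ 8.000
  cycle 2 → 2: weight = 4, length = 1, mean = 4/1 ≈ 4.000
  cycle 0 → 1 → 0: weight = 10, length = 2, mean = 10/2 ≈ 5.000
  cycle 0 → 2 → 0: weight = 15, length = 2, mean = 15/2 ≈ 7.500
  cycle 1 → 0 → 1: weight = 10, length = 2, mean = 10/2 ≈ 5.000
Minimum mean = 3.333, attained e.g. along the cycle 0 → 2 → 1 → 0 with weight 10 and length 3. So λ(A) = 10/3 = 10/3.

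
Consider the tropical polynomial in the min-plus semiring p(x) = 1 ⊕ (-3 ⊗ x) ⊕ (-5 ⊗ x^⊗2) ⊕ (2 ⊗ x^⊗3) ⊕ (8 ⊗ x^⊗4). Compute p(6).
p(6) = 1

A tropical monomial a ⊗ x^⊗i evaluates to a + i · x. Evaluating each term at x = 6:
  Term 0 contributes 1 + 0 · 6 = 1
  Term 1 contributes -3 + 1 · 6 = 3
  Term 2 contributes -5 + 2 · 6 = 7
  Term 3 contributes 2 + 3 · 6 = 20
  Term 4 contributes 8 + 4 · 6 = 32
p(6) = ⊕ of these = min[1, 3, 7, 20, 32] = 1.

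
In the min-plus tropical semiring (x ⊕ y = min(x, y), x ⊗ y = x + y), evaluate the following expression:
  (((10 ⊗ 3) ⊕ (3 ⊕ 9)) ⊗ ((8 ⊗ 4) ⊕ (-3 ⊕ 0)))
(((10 ⊗ 3) ⊕ (3 ⊕ 9)) ⊗ ((8 ⊗ 4) ⊕ (-3 ⊕ 0))) = 0

Expand innermost to outermost. Recall ⊕ takes the minimum of its arguments and ⊗ takes their sum. Working out the expression (((10 ⊗ 3) ⊕ (3 ⊕ 9)) ⊗ ((8 ⊗ 4) ⊕ (-3 ⊕ 0))) gives 0.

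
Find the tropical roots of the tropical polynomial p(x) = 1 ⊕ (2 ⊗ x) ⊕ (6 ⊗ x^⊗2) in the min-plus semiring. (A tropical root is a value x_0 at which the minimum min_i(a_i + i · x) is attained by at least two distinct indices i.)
Roots: {-4, -1}

Each tropical root is a break point of the lower envelope of the lines y = a_i + i · x (there are 3 lines, with slopes 0, 1, ..., 2). Only the lines that attain the minimum somewhere contribute to roots; other lines are dominated. Here the surviving (envelope) indices are i = 2, i = 1, i = 0.
Intersections between consecutive envelope lines give the roots: for adjacent envelope indices i < j the intersection is x = (a_i − a_j) / (j − i). Reading off the sorted break points: {-4, -1}.
Verification: at each break x_0, at least two indices attain the minimum of min_i(a_i + i · x_0).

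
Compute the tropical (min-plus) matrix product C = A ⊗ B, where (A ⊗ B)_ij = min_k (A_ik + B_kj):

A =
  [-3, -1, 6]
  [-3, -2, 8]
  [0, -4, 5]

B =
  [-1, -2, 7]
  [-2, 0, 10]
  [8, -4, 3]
A ⊗ B =
  [-4, -5, 4]
  [-4, -5, 4]
  [-6, -4, 6]

Apply the min-plus product entry-by-entry:
  C[0][0] = min over k of (A[0][0] + B[0][0] = -3 + -1 = -4, A[0][1] + B[1][0] = -1 + -2 = -3, A[0][2] + B[2][0] = 6 + 8 = 14) = -4 (attained at k = 0)
  C[0][1] = min over k of (A[0][0] + B[0][1] = -3 + -2 = -5, A[0][1] + B[1][1] = -1 + 0 = -1, A[0][2] + B[2][1] = 6 + -4 = 2) = -5 (attained at k = 0)
  C[0][2] = min over k of (A[0][0] + B[0][2] = -3 + 7 = 4, A[0][1] + B[1][2] = -1 + 10 = 9, A[0][2] + B[2][2] = 6 + 3 = 9) = 4 (attained at k = 0)
  C[1][0] = min over k of (A[1][0] + B[0][0] = -3 + -1 = -4, A[1][1] + B[1][0] = -2 + -2 = -4, A[1][2] + B[2][0] = 8 + 8 = 16) = -4 (attained at k = 0)
  C[1][1] = min over k of (A[1][0] + B[0][1] = -3 + -2 = -5, A[1][1] + B[1][1] = -2 + 0 = -2, A[1][2] + B[2][1] = 8 + -4 = 4) = -5 (attained at k = 0)
  C[1][2] = min over k of (A[1][0] + B[0][2] = -3 + 7 = 4, A[1][1] + B[1][2] = -2 + 10 = 8, A[1][2] + B[2][2] = 8 + 3 = 11) = 4 (attained at k = 0)
  C[2][0] = min over k of (A[2][0] + B[0][0] = 0 + -1 = -1, A[2][1] + B[1][0] = -4 + -2 = -6, A[2][2] + B[2][0] = 5 + 8 = 13) = -6 (attained at k = 1)
  C[2][1] = min over k of (A[2][0] + B[0][1] = 0 + -2 = -2, A[2][1] + B[1][1] = -4 + 0 = -4, A[2][2] + B[2][1] = 5 + -4 = 1) = -4 (attained at k = 1)
  C[2][2] = min over k of (A[2][0] + B[0][2] = 0 + 7 = 7, A[2][1] + B[1][2] = -4 + 10 = 6, A[2][2] + B[2][2] = 5 + 3 = 8) = 6 (attained at k = 1)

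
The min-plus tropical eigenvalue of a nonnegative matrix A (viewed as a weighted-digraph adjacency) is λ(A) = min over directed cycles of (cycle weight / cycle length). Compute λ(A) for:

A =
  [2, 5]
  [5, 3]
λ(A) = 2

Enumerate directed cycles and compute their means (weight / length). Sample:
  cycle 0 → 0: weight = 2, length = 1, mean = 2/1 ≈ 2.000
  cycle 1 → 1: weight = 3, length = 1, mean = 3/1 ≈ 3.000
  cycle 0 → 1 → 0: weight = 10, length = 2, mean = 10/2 ≈ 5.000
  cycle 1 → 0 → 1: weight = 10, length = 2, mean = 10/2 ≈ 5.000
Minimum mean = 2.000, attained e.g. along the cycle 0 → 0 with weight 2 and length 1. So λ(A) = 2/1 = 2.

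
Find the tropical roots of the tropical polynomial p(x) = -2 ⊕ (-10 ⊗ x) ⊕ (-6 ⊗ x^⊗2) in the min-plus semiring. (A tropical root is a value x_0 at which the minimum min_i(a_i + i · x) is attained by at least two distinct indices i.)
Roots: {-4, 8}

Each tropical root is a break point of the lower envelope of the lines y = a_i + i · x (there are 3 lines, with slopes 0, 1, ..., 2). Only the lines that attain the minimum somewhere contribute to roots; other lines are dominated. Here the surviving (envelope) indices are i = 2, i = 1, i = 0.
Intersections between consecutive envelope lines give the roots: for adjacent envelope indices i < j the intersection is x = (a_i − a_j) / (j − i). Reading off the sorted break points: {-4, 8}.
Verification: at each break x_0, at least two indices attain the minimum of min_i(a_i + i · x_0).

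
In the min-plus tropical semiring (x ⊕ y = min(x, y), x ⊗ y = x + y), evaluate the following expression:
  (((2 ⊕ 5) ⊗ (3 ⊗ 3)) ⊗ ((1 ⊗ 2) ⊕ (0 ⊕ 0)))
(((2 ⊕ 5) ⊗ (3 ⊗ 3)) ⊗ ((1 ⊗ 2) ⊕ (0 ⊕ 0))) = 8

Expand innermost to outermost. Recall ⊕ takes the minimum of its arguments and ⊗ takes their sum. Working out the expression (((2 ⊕ 5) ⊗ (3 ⊗ 3)) ⊗ ((1 ⊗ 2) ⊕ (0 ⊕ 0))) gives 8.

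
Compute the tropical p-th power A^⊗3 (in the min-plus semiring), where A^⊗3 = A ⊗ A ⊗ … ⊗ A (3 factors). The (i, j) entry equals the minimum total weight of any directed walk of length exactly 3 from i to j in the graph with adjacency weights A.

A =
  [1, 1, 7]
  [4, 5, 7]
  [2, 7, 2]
A^⊗3 =
  [3, 3, 9]
  [6, 6, 11]
  [4, 4, 6]

Each entry (A^⊗3)_ij equals the minimum over all length-3 walks i = v_0 → v_1 → … → v_3 = j of Σ_t A[v_t][v_{t+1}]. For example, for (i, j) = (0, 2) we minimise over 9 possible intermediate vertex sequences; the minimum is 9, attained along the walk 0 → 0 → 0 → 2.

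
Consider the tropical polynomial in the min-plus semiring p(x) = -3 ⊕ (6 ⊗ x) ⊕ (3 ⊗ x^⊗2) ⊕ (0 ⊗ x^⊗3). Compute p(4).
p(4) = -3

A tropical monomial a ⊗ x^⊗i evaluates to a + i · x. Evaluating each term at x = 4:
  Term 0 contributes -3 + 0 · 4 = -3
  Term 1 contributes 6 + 1 · 4 = 10
  Term 2 contributes 3 + 2 · 4 = 11
  Term 3 contributes 0 + 3 · 4 = 12
p(4) = ⊕ of these = min[-3, 10, 11, 12] = -3.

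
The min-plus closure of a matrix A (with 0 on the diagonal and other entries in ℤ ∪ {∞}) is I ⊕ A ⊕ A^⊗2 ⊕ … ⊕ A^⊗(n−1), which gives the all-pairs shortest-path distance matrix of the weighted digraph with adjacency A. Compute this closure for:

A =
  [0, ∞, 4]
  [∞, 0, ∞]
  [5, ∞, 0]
Closure =
  [0, ∞, 4]
  [∞, 0, ∞]
  [5, ∞, 0]

This is the Floyd-Warshall all-pairs shortest-path computation. For each intermediate vertex k = 0, 1, …, 2, update dist[i][j] ← min(dist[i][j], dist[i][k] + dist[k][j]). The final matrix gives, for each (i, j), the minimum total weight of any directed path from i to j (possibly empty when i = j).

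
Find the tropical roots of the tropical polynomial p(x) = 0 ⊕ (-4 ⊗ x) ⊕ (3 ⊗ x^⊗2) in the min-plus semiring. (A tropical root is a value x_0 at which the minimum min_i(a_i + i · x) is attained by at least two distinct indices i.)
Roots: {-7, 4}

Each tropical root is a break point of the lower envelope of the lines y = a_i + i · x (there are 3 lines, with slopes 0, 1, ..., 2). Only the lines that attain the minimum somewhere contribute to roots; other lines are dominated. Here the surviving (envelope) indices are i = 2, i = 1, i = 0.
Intersections between consecutive envelope lines give the roots: for adjacent envelope indices i < j the intersection is x = (a_i − a_j) / (j − i). Reading off the sorted break points: {-7, 4}.
Verification: at each break x_0, at least two indices attain the minimum of min_i(a_i + i · x_0).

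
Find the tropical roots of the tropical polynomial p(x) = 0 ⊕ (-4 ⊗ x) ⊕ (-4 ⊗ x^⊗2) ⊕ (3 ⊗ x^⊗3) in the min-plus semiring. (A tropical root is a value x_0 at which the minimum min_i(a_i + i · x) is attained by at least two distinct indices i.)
Roots: {-7, 0, 4}

Each tropical root is a break point of the lower envelope of the lines y = a_i + i · x (there are 4 lines, with slopes 0, 1, ..., 3). Only the lines that attain the minimum somewhere contribute to roots; other lines are dominated. Here the surviving (envelope) indices are i = 3, i = 2, i = 1, i = 0.
Intersections between consecutive envelope lines give the roots: for adjacent envelope indices i < j the intersection is x = (a_i − a_j) / (j − i). Reading off the sorted break points: {-7, 0, 4}.
Verification: at each break x_0, at least two indices attain the minimum of min_i(a_i + i · x_0).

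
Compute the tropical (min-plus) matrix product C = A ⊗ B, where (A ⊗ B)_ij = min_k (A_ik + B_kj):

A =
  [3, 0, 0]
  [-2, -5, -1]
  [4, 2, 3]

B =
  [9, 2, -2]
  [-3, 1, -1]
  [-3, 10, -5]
A ⊗ B =
  [-3, 1, -5]
  [-8, -4, -6]
  [-1, 3, -2]

Apply the min-plus product entry-by-entry:
  C[0][0] = min over k of (A[0][0] + B[0][0] = 3 + 9 = 12, A[0][1] + B[1][0] = 0 + -3 = -3, A[0][2] + B[2][0] = 0 + -3 = -3) = -3 (attained at k = 1)
  C[0][1] = min over k of (A[0][0] + B[0][1] = 3 + 2 = 5, A[0][1] + B[1][1] = 0 + 1 = 1, A[0][2] + B[2][1] = 0 + 10 = 10) = 1 (attained at k = 1)
  C[0][2] = min over k of (A[0][0] + B[0][2] = 3 + -2 = 1, A[0][1] + B[1][2] = 0 + -1 = -1, A[0][2] + B[2][2] = 0 + -5 = -5) = -5 (attained at k = 2)
  C[1][0] = min over k of (A[1][0] + B[0][0] = -2 + 9 = 7, A[1][1] + B[1][0] = -5 + -3 = -8, A[1][2] + B[2][0] = -1 + -3 = -4) = -8 (attained at k = 1)
  C[1][1] = min over k of (A[1][0] + B[0][1] = -2 + 2 = 0, A[1][1] + B[1][1] = -5 + 1 = -4, A[1][2] + B[2][1] = -1 + 10 = 9) = -4 (attained at k = 1)
  C[1][2] = min over k of (A[1][0] + B[0][2] = -2 + -2 = -4, A[1][1] + B[1][2] = -5 + -1 = -6, A[1][2] + B[2][2] = -1 + -5 = -6) = -6 (attained at k = 1)
  C[2][0] = min over k of (A[2][0] + B[0][0] = 4 + 9 = 13, A[2][1] + B[1][0] = 2 + -3 = -1, A[2][2] + B[2][0] = 3 + -3 = 0) = -1 (attained at k = 1)
  C[2][1] = min over k of (A[2][0] + B[0][1] = 4 + 2 = 6, A[2][1] + B[1][1] = 2 + 1 = 3, A[2][2] + B[2][1] = 3 + 10 = 13) = 3 (attained at k = 1)
  C[2][2] = min over k of (A[2][0] + B[0][2] = 4 + -2 = 2, A[2][1] + B[1][2] = 2 + -1 = 1, A[2][2] + B[2][2] = 3 + -5 = -2) = -2 (attained at k = 2)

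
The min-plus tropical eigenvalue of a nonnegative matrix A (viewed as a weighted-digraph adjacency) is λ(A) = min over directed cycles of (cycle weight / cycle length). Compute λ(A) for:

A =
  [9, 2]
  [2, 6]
λ(A) = 2

Enumerate directed cycles and compute their means (weight / length). Sample:
  cycle 0 → 0: weight = 9, length = 1, mean = 9/1 ≈ 9.000
  cycle 1 → 1: weight = 6, length = 1, mean = 6/1 ≈ 6.000
  cycle 0 → 1 → 0: weight = 4, length = 2, mean = 4/2 ≈ 2.000
  cycle 1 → 0 → 1: weight = 4, length = 2, mean = 4/2 ≈ 2.000
Minimum mean = 2.000, attained e.g. along the cycle 0 → 1 → 0 with weight 4 and length 2. So λ(A) = 4/2 = 2.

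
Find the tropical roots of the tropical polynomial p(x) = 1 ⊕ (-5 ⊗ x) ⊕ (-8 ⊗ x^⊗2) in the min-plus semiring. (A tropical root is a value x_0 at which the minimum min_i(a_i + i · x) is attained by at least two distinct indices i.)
Roots: {3, 6}

Each tropical root is a break point of the lower envelope of the lines y = a_i + i · x (there are 3 lines, with slopes 0, 1, ..., 2). Only the lines that attain the minimum somewhere contribute to roots; other lines are dominated. Here the surviving (envelope) indices are i = 2, i = 1, i = 0.
Intersections between consecutive envelope lines give the roots: for adjacent envelope indices i < j the intersection is x = (a_i − a_j) / (j − i). Reading off the sorted break points: {3, 6}.
Verification: at each break x_0, at least two indices attain the minimum of min_i(a_i + i · x_0).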